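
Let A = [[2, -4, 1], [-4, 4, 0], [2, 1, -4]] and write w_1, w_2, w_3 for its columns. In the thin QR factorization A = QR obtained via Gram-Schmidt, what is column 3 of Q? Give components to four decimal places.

q_3 = (-0.6838, -0.5698, -0.4558)

w_1 = (2, -4, 2); ‖w_1‖ = 4.8990, so q_1 = (0.4082, -0.8165, 0.4082).
q_1·w_2 = 0.4082·(-4) + (-0.8165)·4 + 0.4082·1 = -4.4907.
u_2 = w_2 + 4.4907·q_1 = (-2.1667, 0.3333, 2.8333).
‖u_2‖ = 3.5824, so q_2 = (-0.6048, 0.0930, 0.7909).
q_1·w_3 = 0.4082·1 + (-0.8165)·0 + 0.4082·(-4) = -1.2247; q_2·w_3 = (-0.6048)·1 + 0.0930·0 + 0.7909·(-4) = -3.7685.
u_3 = w_3 + 1.2247·q_1 + 3.7685·q_2 = (-0.7792, -0.6494, -0.5195).
‖u_3‖ = 1.1396, so q_3 = (-0.6838, -0.5698, -0.4558).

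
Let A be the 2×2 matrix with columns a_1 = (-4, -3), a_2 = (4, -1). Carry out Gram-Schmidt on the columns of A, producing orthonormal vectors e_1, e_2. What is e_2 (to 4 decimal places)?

a_1 = (-4, -3); ‖a_1‖ = 5.0000, so e_1 = (-0.8000, -0.6000).
e_1·a_2 = (-0.8000)·4 + (-0.6000)·(-1) = -2.6000.
u_2 = a_2 + 2.6000·e_1 = (1.9200, -2.5600).
‖u_2‖ = 3.2000, so e_2 = (0.6000, -0.8000).

e_2 = (0.6000, -0.8000)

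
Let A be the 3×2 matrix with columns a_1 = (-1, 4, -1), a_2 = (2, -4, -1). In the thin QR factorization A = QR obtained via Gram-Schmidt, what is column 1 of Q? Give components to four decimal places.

a_1 = (-1, 4, -1); ‖a_1‖ = 4.2426, so q_1 = (-0.2357, 0.9428, -0.2357).

q_1 = (-0.2357, 0.9428, -0.2357)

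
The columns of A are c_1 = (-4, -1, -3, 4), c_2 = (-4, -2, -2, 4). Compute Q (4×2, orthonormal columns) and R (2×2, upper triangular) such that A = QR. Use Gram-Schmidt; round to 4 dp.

c_1 = (-4, -1, -3, 4); ‖c_1‖ = 6.4807, so q_1 = (-0.6172, -0.1543, -0.4629, 0.6172).
q_1·c_2 = (-0.6172)·(-4) + (-0.1543)·(-2) + (-0.4629)·(-2) + 0.6172·4 = 6.1721.
u_2 = c_2 − 6.1721·q_1 = (-0.1905, -1.0476, 0.8571, 0.1905).
‖u_2‖ = 1.3801, so q_2 = (-0.1380, -0.7591, 0.6211, 0.1380).

Q = [[-0.6172, -0.1380], [-0.1543, -0.7591], [-0.4629, 0.6211], [0.6172, 0.1380]], R = [[6.4807, 6.1721], [0.0000, 1.3801]]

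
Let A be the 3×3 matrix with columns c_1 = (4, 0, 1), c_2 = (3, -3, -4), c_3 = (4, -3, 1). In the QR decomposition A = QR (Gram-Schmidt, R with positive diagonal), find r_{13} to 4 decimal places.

r_{13} = 4.1231

c_1 = (4, 0, 1); ‖c_1‖ = 4.1231, so e_1 = (0.9701, 0.0000, 0.2425).
r_{13} = e_1·c_3 = 4.1231.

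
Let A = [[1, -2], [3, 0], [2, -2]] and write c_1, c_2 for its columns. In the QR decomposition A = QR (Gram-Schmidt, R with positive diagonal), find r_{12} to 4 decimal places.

q_1 = c_1/‖c_1‖ = (1, 3, 2)/3.7417 = (0.2673, 0.8018, 0.5345).
r_{12} = q_1·c_2 = -1.6036.

r_{12} = -1.6036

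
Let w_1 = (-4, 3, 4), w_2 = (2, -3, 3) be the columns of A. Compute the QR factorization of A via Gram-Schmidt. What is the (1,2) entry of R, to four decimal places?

r_{12} = -0.7809

e_1 = w_1/‖w_1‖ = (-4, 3, 4)/6.4031 = (-0.6247, 0.4685, 0.6247).
r_{12} = e_1·w_2 = -0.7809.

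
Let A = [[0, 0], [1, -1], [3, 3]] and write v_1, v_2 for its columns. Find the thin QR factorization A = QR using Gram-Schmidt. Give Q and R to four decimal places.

Q = [[0.0000, 0.0000], [0.3162, -0.9487], [0.9487, 0.3162]], R = [[3.1623, 2.5298], [0.0000, 1.8974]]

v_1 = (0, 1, 3); ‖v_1‖ = 3.1623, so e_1 = (0.0000, 0.3162, 0.9487).
e_1·v_2 = 0.0000·0 + 0.3162·(-1) + 0.9487·3 = 2.5298.
u_2 = v_2 − 2.5298·e_1 = (0.0000, -1.8000, 0.6000).
‖u_2‖ = 1.8974, so e_2 = (0.0000, -0.9487, 0.3162).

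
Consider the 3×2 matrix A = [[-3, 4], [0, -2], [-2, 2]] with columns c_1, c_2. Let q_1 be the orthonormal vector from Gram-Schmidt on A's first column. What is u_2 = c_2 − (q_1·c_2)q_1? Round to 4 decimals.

u_2 = (0.3077, -2.0000, -0.4615)

c_1 = (-3, 0, -2); ‖c_1‖ = 3.6056, so q_1 = (-0.8321, 0.0000, -0.5547).
q_1·c_2 = (-0.8321)·4 + 0.0000·(-2) + (-0.5547)·2 = -4.4376.
u_2 = c_2 + 4.4376·q_1 = (0.3077, -2.0000, -0.4615).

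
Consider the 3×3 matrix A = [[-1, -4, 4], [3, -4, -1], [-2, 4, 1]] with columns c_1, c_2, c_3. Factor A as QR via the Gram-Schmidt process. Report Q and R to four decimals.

Q = [[-0.2673, -0.9435, 0.1961], [0.8018, -0.1048, 0.5883], [-0.5345, 0.3145, 0.7845]], R = [[3.7417, -4.2762, -2.4054], [0.0000, 5.4511, -3.3545], [0.0000, 0.0000, 0.9806]]

c_1 = (-1, 3, -2); ‖c_1‖ = 3.7417, so e_1 = (-0.2673, 0.8018, -0.5345).
e_1·c_2 = (-0.2673)·(-4) + 0.8018·(-4) + (-0.5345)·4 = -4.2762.
u_2 = c_2 + 4.2762·e_1 = (-5.1429, -0.5714, 1.7143).
‖u_2‖ = 5.4511, so e_2 = (-0.9435, -0.1048, 0.3145).
e_1·c_3 = (-0.2673)·4 + 0.8018·(-1) + (-0.5345)·1 = -2.4054; e_2·c_3 = (-0.9435)·4 + (-0.1048)·(-1) + 0.3145·1 = -3.3545.
u_3 = c_3 + 2.4054·e_1 + 3.3545·e_2 = (0.1923, 0.5769, 0.7692).
‖u_3‖ = 0.9806, so e_3 = (0.1961, 0.5883, 0.7845).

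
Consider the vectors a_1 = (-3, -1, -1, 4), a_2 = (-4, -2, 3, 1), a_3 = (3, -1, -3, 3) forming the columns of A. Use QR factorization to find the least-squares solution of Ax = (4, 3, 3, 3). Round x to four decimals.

e_1 = a_1/‖a_1‖ = (-3, -1, -1, 4)/5.1962 = (-0.5774, -0.1925, -0.1925, 0.7698).
r_{12} = e_1·a_2 = 2.8868.
u_2 = a_2 − 2.8868·e_1 = (-2.3333, -1.4444, 3.5556, -1.2222).
‖u_2‖ = 4.6547, so e_2 = (-0.5013, -0.3103, 0.7639, -0.2626).
r_{13} = e_1·a_3 = 1.3472; r_{23} = e_2·a_3 = -4.2728.
u_3 = a_3 − 1.3472·e_1 + 4.2728·e_2 = (1.6359, -2.0667, 0.5231, 0.8410).
‖u_3‖ = 2.8157, so e_3 = (0.5810, -0.7340, 0.1858, 0.2987).
Qᵀb = (-1.1547, -1.4322, 1.5754).
Back-substitute: x_3 = 1.5754/2.8157 = 0.5595.
x_2 = (-1.4322 + 4.2728·0.5595)/4.6547 = 0.2059.
x_1 = (-1.1547 − 2.8868·0.2059 − 1.3472·0.5595)/5.1962 = -0.4817.

x = (-0.4817, 0.2059, 0.5595)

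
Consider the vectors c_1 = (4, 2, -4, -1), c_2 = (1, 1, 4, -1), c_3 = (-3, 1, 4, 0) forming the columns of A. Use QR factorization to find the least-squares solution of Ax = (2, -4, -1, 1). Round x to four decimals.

x = (-1.2740, 0.6027, -2.1370)

q_1 = c_1/‖c_1‖ = (4, 2, -4, -1)/6.0828 = (0.6576, 0.3288, -0.6576, -0.1644).
r_{12} = q_1·c_2 = -1.4796.
u_2 = c_2 + 1.4796·q_1 = (1.9730, 1.4865, 3.0270, -1.2432).
‖u_2‖ = 4.1001, so q_2 = (0.4812, 0.3625, 0.7383, -0.3032).
r_{13} = q_1·c_3 = -4.2744; r_{23} = q_2·c_3 = 1.8721.
u_3 = c_3 + 4.2744·q_1 − 1.8721·q_2 = (-1.0900, 1.7267, -0.1929, -0.1350).
‖u_3‖ = 2.0555, so q_3 = (-0.5303, 0.8400, -0.0939, -0.0657).
Qᵀb = (0.4932, -1.5293, -4.3926).
Back-substitute: x_3 = -4.3926/2.0555 = -2.1370.
x_2 = (-1.5293 − 1.8721·(-2.1370))/4.1001 = 0.6027.
x_1 = (0.4932 + 1.4796·0.6027 + 4.2744·(-2.1370))/6.0828 = -1.2740.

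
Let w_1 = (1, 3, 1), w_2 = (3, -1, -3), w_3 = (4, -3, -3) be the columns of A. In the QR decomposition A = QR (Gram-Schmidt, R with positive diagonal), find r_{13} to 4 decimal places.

r_{13} = -2.4121

w_1 = (1, 3, 1); ‖w_1‖ = 3.3166, so e_1 = (0.3015, 0.9045, 0.3015).
r_{13} = e_1·w_3 = -2.4121.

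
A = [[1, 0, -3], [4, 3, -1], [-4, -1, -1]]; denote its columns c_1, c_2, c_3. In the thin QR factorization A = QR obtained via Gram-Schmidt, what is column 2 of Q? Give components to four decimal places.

q_2 = (-0.3238, 0.7083, 0.6273)

q_1 = c_1/‖c_1‖ = (1, 4, -4)/5.7446 = (0.1741, 0.6963, -0.6963).
r_{12} = q_1·c_2 = 2.7852.
u_2 = c_2 − 2.7852·q_1 = (-0.4848, 1.0606, 0.9394).
‖u_2‖ = 1.4975, so q_2 = (-0.3238, 0.7083, 0.6273).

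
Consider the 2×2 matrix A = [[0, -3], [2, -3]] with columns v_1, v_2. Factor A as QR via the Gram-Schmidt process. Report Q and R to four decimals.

v_1 = (0, 2); ‖v_1‖ = 2.0000, so q_1 = (0.0000, 1.0000).
q_1·v_2 = 0.0000·(-3) + 1.0000·(-3) = -3.0000.
u_2 = v_2 + 3.0000·q_1 = (-3.0000, 0.0000).
‖u_2‖ = 3.0000, so q_2 = (-1.0000, 0.0000).

Q = [[0.0000, -1.0000], [1.0000, 0.0000]], R = [[2.0000, -3.0000], [0.0000, 3.0000]]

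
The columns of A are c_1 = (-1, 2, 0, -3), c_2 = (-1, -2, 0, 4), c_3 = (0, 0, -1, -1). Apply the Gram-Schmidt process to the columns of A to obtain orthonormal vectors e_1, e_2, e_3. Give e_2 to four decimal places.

e_2 = (-0.9331, 0.0643, 0.0000, 0.3539)

e_1 = c_1/‖c_1‖ = (-1, 2, 0, -3)/3.7417 = (-0.2673, 0.5345, 0.0000, -0.8018).
r_{12} = e_1·c_2 = -4.0089.
u_2 = c_2 + 4.0089·e_1 = (-2.0714, 0.1429, 0.0000, 0.7857).
‖u_2‖ = 2.2200, so e_2 = (-0.9331, 0.0643, 0.0000, 0.3539).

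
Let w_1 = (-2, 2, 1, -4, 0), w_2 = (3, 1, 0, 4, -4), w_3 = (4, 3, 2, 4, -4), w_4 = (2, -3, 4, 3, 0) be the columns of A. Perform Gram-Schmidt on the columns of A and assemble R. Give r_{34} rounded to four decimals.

e_1 = w_1/‖w_1‖ = (-2, 2, 1, -4, 0)/5.0000 = (-0.4000, 0.4000, 0.2000, -0.8000, 0.0000).
r_{12} = e_1·w_2 = -4.0000.
u_2 = w_2 + 4.0000·e_1 = (1.4000, 2.6000, 0.8000, 0.8000, -4.0000).
‖u_2‖ = 5.0990, so e_2 = (0.2746, 0.5099, 0.1569, 0.1569, -0.7845).
r_{13} = e_1·w_3 = -3.2000; r_{23} = e_2·w_3 = 6.7072.
u_3 = w_3 + 3.2000·e_1 − 6.7072·e_2 = (0.8785, 0.8600, 1.5877, 0.3877, 1.2615).
‖u_3‖ = 2.4029, so e_3 = (0.3656, 0.3579, 0.6607, 0.1613, 0.5250).
r_{34} = e_3·w_4 = 2.7845.

r_{34} = 2.7845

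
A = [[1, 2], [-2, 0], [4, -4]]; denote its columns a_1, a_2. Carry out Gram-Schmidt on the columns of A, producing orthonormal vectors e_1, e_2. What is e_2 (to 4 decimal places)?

e_1 = a_1/‖a_1‖ = (1, -2, 4)/4.5826 = (0.2182, -0.4364, 0.8729).
r_{12} = e_1·a_2 = -3.0551.
u_2 = a_2 + 3.0551·e_1 = (2.6667, -1.3333, -1.3333).
‖u_2‖ = 3.2660, so e_2 = (0.8165, -0.4082, -0.4082).

e_2 = (0.8165, -0.4082, -0.4082)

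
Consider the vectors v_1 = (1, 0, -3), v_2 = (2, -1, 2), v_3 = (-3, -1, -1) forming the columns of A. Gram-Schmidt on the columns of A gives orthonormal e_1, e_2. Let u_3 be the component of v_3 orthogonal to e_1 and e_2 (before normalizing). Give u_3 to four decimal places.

v_1 = (1, 0, -3); ‖v_1‖ = 3.1623, so e_1 = (0.3162, 0.0000, -0.9487).
e_1·v_2 = 0.3162·2 + 0.0000·(-1) + (-0.9487)·2 = -1.2649.
u_2 = v_2 + 1.2649·e_1 = (2.4000, -1.0000, 0.8000).
‖u_2‖ = 2.7203, so e_2 = (0.8823, -0.3676, 0.2941).
e_1·v_3 = 0.3162·(-3) + 0.0000·(-1) + (-0.9487)·(-1) = 0.0000; e_2·v_3 = 0.8823·(-3) + (-0.3676)·(-1) + 0.2941·(-1) = -2.5733.
u_3 = v_3 + 0.0000·e_1 + 2.5733·e_2 = (-0.7297, -1.9459, -0.2432).

u_3 = (-0.7297, -1.9459, -0.2432)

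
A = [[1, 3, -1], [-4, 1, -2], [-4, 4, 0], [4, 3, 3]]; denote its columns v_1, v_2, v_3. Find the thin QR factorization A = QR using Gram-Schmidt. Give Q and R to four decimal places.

v_1 = (1, -4, -4, 4); ‖v_1‖ = 7.0000, so e_1 = (0.1429, -0.5714, -0.5714, 0.5714).
e_1·v_2 = 0.1429·3 + (-0.5714)·1 + (-0.5714)·4 + 0.5714·3 = -0.7143.
u_2 = v_2 + 0.7143·e_1 = (3.1020, 0.5918, 3.5918, 3.4082).
‖u_2‖ = 5.8728, so e_2 = (0.5282, 0.1008, 0.6116, 0.5803).
e_1·v_3 = 0.1429·(-1) + (-0.5714)·(-2) + (-0.5714)·0 + 0.5714·3 = 2.7143; e_2·v_3 = 0.5282·(-1) + 0.1008·(-2) + 0.6116·0 + 0.5803·3 = 1.0112.
u_3 = v_3 − 2.7143·e_1 − 1.0112·e_2 = (-1.9219, -0.5509, 0.9325, 0.8621).
‖u_3‖ = 2.3686, so e_3 = (-0.8114, -0.2326, 0.3937, 0.3640).

Q = [[0.1429, 0.5282, -0.8114], [-0.5714, 0.1008, -0.2326], [-0.5714, 0.6116, 0.3937], [0.5714, 0.5803, 0.3640]], R = [[7.0000, -0.7143, 2.7143], [0.0000, 5.8728, 1.0112], [0.0000, 0.0000, 2.3686]]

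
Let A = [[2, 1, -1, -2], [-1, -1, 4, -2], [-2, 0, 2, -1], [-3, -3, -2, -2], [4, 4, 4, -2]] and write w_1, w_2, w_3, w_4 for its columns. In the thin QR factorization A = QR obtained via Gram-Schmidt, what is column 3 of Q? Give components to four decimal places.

w_1 = (2, -1, -2, -3, 4); ‖w_1‖ = 5.8310, so e_1 = (0.3430, -0.1715, -0.3430, -0.5145, 0.6860).
e_1·w_2 = 0.3430·1 + (-0.1715)·(-1) + (-0.3430)·0 + (-0.5145)·(-3) + 0.6860·4 = 4.8020.
u_2 = w_2 − 4.8020·e_1 = (-0.6471, -0.1765, 1.6471, -0.5294, 0.7059).
‖u_2‖ = 1.9852, so e_2 = (-0.3259, -0.0889, 0.8297, -0.2667, 0.3556).
e_1·w_3 = 0.3430·(-1) + (-0.1715)·4 + (-0.3430)·2 + (-0.5145)·(-2) + 0.6860·4 = 2.0580; e_2·w_3 = (-0.3259)·(-1) + (-0.0889)·4 + 0.8297·2 + (-0.2667)·(-2) + 0.3556·4 = 3.5853.
u_3 = w_3 − 2.0580·e_1 − 3.5853·e_2 = (-0.5373, 4.6716, -0.2687, 0.0149, 1.3134).
‖u_3‖ = 4.8898, so e_3 = (-0.1099, 0.9554, -0.0549, 0.0031, 0.2686).

e_3 = (-0.1099, 0.9554, -0.0549, 0.0031, 0.2686)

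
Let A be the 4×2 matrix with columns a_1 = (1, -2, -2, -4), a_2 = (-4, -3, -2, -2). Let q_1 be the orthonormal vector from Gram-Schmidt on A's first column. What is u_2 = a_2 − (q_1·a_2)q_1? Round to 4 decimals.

u_2 = (-4.5600, -1.8800, -0.8800, 0.2400)

a_1 = (1, -2, -2, -4); ‖a_1‖ = 5.0000, so q_1 = (0.2000, -0.4000, -0.4000, -0.8000).
q_1·a_2 = 0.2000·(-4) + (-0.4000)·(-3) + (-0.4000)·(-2) + (-0.8000)·(-2) = 2.8000.
u_2 = a_2 − 2.8000·q_1 = (-4.5600, -1.8800, -0.8800, 0.2400).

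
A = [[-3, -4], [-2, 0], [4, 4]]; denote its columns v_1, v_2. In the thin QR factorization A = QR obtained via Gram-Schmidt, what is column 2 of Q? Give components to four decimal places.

e_2 = (-0.4952, 0.8666, 0.0619)

e_1 = v_1/‖v_1‖ = (-3, -2, 4)/5.3852 = (-0.5571, -0.3714, 0.7428).
r_{12} = e_1·v_2 = 5.1995.
u_2 = v_2 − 5.1995·e_1 = (-1.1034, 1.9310, 0.1379).
‖u_2‖ = 2.2283, so e_2 = (-0.4952, 0.8666, 0.0619).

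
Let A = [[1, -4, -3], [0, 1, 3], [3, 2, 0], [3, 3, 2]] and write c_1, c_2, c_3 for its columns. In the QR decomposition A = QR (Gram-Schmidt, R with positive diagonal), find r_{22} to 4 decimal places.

r_{22} = 4.8612

c_1 = (1, 0, 3, 3); ‖c_1‖ = 4.3589, so e_1 = (0.2294, 0.0000, 0.6882, 0.6882).
e_1·c_2 = 0.2294·(-4) + 0.0000·1 + 0.6882·2 + 0.6882·3 = 2.5236.
u_2 = c_2 − 2.5236·e_1 = (-4.5789, 1.0000, 0.2632, 1.2632).
r_{22} = ‖u_2‖ = 4.8612.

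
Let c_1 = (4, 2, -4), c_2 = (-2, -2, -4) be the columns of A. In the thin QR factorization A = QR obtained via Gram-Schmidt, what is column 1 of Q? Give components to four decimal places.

q_1 = (0.6667, 0.3333, -0.6667)

c_1 = (4, 2, -4); ‖c_1‖ = 6.0000, so q_1 = (0.6667, 0.3333, -0.6667).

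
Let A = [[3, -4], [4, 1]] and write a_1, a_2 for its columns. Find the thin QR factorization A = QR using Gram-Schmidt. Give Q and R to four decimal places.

Q = [[0.6000, -0.8000], [0.8000, 0.6000]], R = [[5.0000, -1.6000], [0.0000, 3.8000]]

q_1 = a_1/‖a_1‖ = (3, 4)/5.0000 = (0.6000, 0.8000).
r_{12} = q_1·a_2 = -1.6000.
u_2 = a_2 + 1.6000·q_1 = (-3.0400, 2.2800).
‖u_2‖ = 3.8000, so q_2 = (-0.8000, 0.6000).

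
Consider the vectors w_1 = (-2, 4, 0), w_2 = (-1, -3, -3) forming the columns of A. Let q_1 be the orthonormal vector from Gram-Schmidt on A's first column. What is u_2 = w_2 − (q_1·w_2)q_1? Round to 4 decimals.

u_2 = (-2.0000, -1.0000, -3.0000)

w_1 = (-2, 4, 0); ‖w_1‖ = 4.4721, so q_1 = (-0.4472, 0.8944, 0.0000).
q_1·w_2 = (-0.4472)·(-1) + 0.8944·(-3) + 0.0000·(-3) = -2.2361.
u_2 = w_2 + 2.2361·q_1 = (-2.0000, -1.0000, -3.0000).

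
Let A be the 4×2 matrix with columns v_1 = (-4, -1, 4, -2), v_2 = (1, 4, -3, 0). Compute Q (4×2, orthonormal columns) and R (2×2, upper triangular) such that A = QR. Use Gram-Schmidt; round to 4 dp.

v_1 = (-4, -1, 4, -2); ‖v_1‖ = 6.0828, so e_1 = (-0.6576, -0.1644, 0.6576, -0.3288).
e_1·v_2 = (-0.6576)·1 + (-0.1644)·4 + 0.6576·(-3) + (-0.3288)·0 = -3.2880.
u_2 = v_2 + 3.2880·e_1 = (-1.1622, 3.4595, -0.8378, -1.0811).
‖u_2‖ = 3.8973, so e_2 = (-0.2982, 0.8876, -0.2150, -0.2774).

Q = [[-0.6576, -0.2982], [-0.1644, 0.8876], [0.6576, -0.2150], [-0.3288, -0.2774]], R = [[6.0828, -3.2880], [0.0000, 3.8973]]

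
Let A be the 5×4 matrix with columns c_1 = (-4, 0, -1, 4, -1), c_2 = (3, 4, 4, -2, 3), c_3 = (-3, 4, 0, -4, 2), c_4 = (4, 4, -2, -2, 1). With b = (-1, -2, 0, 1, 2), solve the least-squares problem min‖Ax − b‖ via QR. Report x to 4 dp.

x = (-0.0152, 0.0298, -0.0305, -0.3105)

c_1 = (-4, 0, -1, 4, -1); ‖c_1‖ = 5.8310, so q_1 = (-0.6860, 0.0000, -0.1715, 0.6860, -0.1715).
q_1·c_2 = (-0.6860)·3 + 0.0000·4 + (-0.1715)·4 + 0.6860·(-2) + (-0.1715)·3 = -4.6305.
u_2 = c_2 + 4.6305·q_1 = (-0.1765, 4.0000, 3.2059, 1.1765, 2.2059).
‖u_2‖ = 5.7060, so q_2 = (-0.0309, 0.7010, 0.5618, 0.2062, 0.3866).
q_1·c_3 = (-0.6860)·(-3) + 0.0000·4 + (-0.1715)·0 + 0.6860·(-4) + (-0.1715)·2 = -1.0290; q_2·c_3 = (-0.0309)·(-3) + 0.7010·4 + 0.5618·0 + 0.2062·(-4) + 0.3866·2 = 2.8453.
u_3 = c_3 + 1.0290·q_1 − 2.8453·q_2 = (-3.6179, 2.0054, -1.7751, -3.8808, 0.7236).
‖u_3‖ = 5.9871, so q_3 = (-0.6043, 0.3350, -0.2965, -0.6482, 0.1209).
q_1·c_4 = (-0.6860)·4 + 0.0000·4 + (-0.1715)·(-2) + 0.6860·(-2) + (-0.1715)·1 = -3.9445; q_2·c_4 = (-0.0309)·4 + 0.7010·4 + 0.5618·(-2) + 0.2062·(-2) + 0.3866·1 = 1.5309; q_3·c_4 = (-0.6043)·4 + 0.3350·4 + (-0.2965)·(-2) + (-0.6482)·(-2) + 0.1209·1 = 0.9329.
u_4 = c_4 + 3.9445·q_1 − 1.5309·q_2 − 0.9329·q_3 = (1.9052, 2.6143, -3.2600, 0.9949, -0.3810).
‖u_4‖ = 4.7146, so q_4 = (0.4041, 0.5545, -0.6915, 0.2110, -0.0808).
Qᵀb = (1.0290, -0.3917, -0.4721, -1.4638).
Back-substitute: x_4 = -1.4638/4.7146 = -0.3105.
x_3 = (-0.4721 − 0.9329·(-0.3105))/5.9871 = -0.0305.
x_2 = (-0.3917 − 2.8453·(-0.0305) − 1.5309·(-0.3105))/5.7060 = 0.0298.
x_1 = (1.0290 + 4.6305·0.0298 + 1.0290·(-0.0305) + 3.9445·(-0.3105))/5.8310 = -0.0152.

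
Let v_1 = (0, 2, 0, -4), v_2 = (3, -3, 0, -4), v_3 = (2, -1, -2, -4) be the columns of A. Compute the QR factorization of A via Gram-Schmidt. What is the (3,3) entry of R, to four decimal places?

r_{33} = 2.0069

v_1 = (0, 2, 0, -4); ‖v_1‖ = 4.4721, so e_1 = (0.0000, 0.4472, 0.0000, -0.8944).
e_1·v_2 = 0.0000·3 + 0.4472·(-3) + 0.0000·0 + (-0.8944)·(-4) = 2.2361.
u_2 = v_2 − 2.2361·e_1 = (3.0000, -4.0000, 0.0000, -2.0000).
‖u_2‖ = 5.3852, so e_2 = (0.5571, -0.7428, 0.0000, -0.3714).
e_1·v_3 = 0.0000·2 + 0.4472·(-1) + 0.0000·(-2) + (-0.8944)·(-4) = 3.1305; e_2·v_3 = 0.5571·2 + (-0.7428)·(-1) + 0.0000·(-2) + (-0.3714)·(-4) = 3.3425.
u_3 = v_3 − 3.1305·e_1 − 3.3425·e_2 = (0.1379, 0.0828, -2.0000, 0.0414).
r_{33} = ‖u_3‖ = 2.0069.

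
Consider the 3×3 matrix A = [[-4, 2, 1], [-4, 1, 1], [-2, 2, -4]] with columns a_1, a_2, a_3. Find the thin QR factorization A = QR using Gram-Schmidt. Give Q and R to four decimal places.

a_1 = (-4, -4, -2); ‖a_1‖ = 6.0000, so e_1 = (-0.6667, -0.6667, -0.3333).
e_1·a_2 = (-0.6667)·2 + (-0.6667)·1 + (-0.3333)·2 = -2.6667.
u_2 = a_2 + 2.6667·e_1 = (0.2222, -0.7778, 1.1111).
‖u_2‖ = 1.3744, so e_2 = (0.1617, -0.5659, 0.8085).
e_1·a_3 = (-0.6667)·1 + (-0.6667)·1 + (-0.3333)·(-4) = 0.0000; e_2·a_3 = 0.1617·1 + (-0.5659)·1 + 0.8085·(-4) = -3.6380.
u_3 = a_3 + 0.0000·e_1 + 3.6380·e_2 = (1.5882, -1.0588, -1.0588).
‖u_3‖ = 2.1828, so e_3 = (0.7276, -0.4851, -0.4851).

Q = [[-0.6667, 0.1617, 0.7276], [-0.6667, -0.5659, -0.4851], [-0.3333, 0.8085, -0.4851]], R = [[6.0000, -2.6667, 0.0000], [0.0000, 1.3744, -3.6380], [0.0000, 0.0000, 2.1828]]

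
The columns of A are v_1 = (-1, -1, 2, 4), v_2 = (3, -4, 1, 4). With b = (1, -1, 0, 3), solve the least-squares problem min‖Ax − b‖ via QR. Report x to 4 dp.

x = (0.2540, 0.3375)

v_1 = (-1, -1, 2, 4); ‖v_1‖ = 4.6904, so q_1 = (-0.2132, -0.2132, 0.4264, 0.8528).
q_1·v_2 = (-0.2132)·3 + (-0.2132)·(-4) + 0.4264·1 + 0.8528·4 = 4.0508.
u_2 = v_2 − 4.0508·q_1 = (3.8636, -3.1364, -0.7273, 0.5455).
‖u_2‖ = 5.0587, so q_2 = (0.7638, -0.6200, -0.1438, 0.1078).
Qᵀb = (2.5584, 1.7072).
Back-substitute: x_2 = 1.7072/5.0587 = 0.3375.
x_1 = (2.5584 − 4.0508·0.3375)/4.6904 = 0.2540.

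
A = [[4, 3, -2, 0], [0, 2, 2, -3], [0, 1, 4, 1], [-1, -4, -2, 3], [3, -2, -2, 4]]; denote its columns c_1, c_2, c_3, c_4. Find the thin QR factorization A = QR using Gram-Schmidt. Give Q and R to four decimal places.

q_1 = c_1/‖c_1‖ = (4, 0, 0, -1, 3)/5.0990 = (0.7845, 0.0000, 0.0000, -0.1961, 0.5883).
r_{12} = q_1·c_2 = 1.9612.
u_2 = c_2 − 1.9612·q_1 = (1.4615, 2.0000, 1.0000, -3.6154, -3.1538).
‖u_2‖ = 5.4913, so q_2 = (0.2662, 0.3642, 0.1821, -0.6584, -0.5743).
r_{13} = q_1·c_3 = -2.3534; r_{23} = q_2·c_3 = 3.3900.
u_3 = c_3 + 2.3534·q_1 − 3.3900·q_2 = (-1.0561, 0.7653, 3.3827, -0.2296, 1.3316).
‖u_3‖ = 3.8690, so q_3 = (-0.2730, 0.1978, 0.8743, -0.0593, 0.3442).
r_{14} = q_1·c_4 = 1.7650; r_{24} = q_2·c_4 = -5.1831; r_{34} = q_3·c_4 = 1.4796.
u_4 = c_4 − 1.7650·q_1 + 5.1831·q_2 − 1.4796·q_3 = (0.3988, -1.4049, 0.6503, 0.0215, -0.5245).
‖u_4‖ = 1.6826, so q_4 = (0.2370, -0.8349, 0.3865, 0.0128, -0.3117).

Q = [[0.7845, 0.2662, -0.2730, 0.2370], [0.0000, 0.3642, 0.1978, -0.8349], [0.0000, 0.1821, 0.8743, 0.3865], [-0.1961, -0.6584, -0.0593, 0.0128], [0.5883, -0.5743, 0.3442, -0.3117]], R = [[5.0990, 1.9612, -2.3534, 1.7650], [0.0000, 5.4913, 3.3900, -5.1831], [0.0000, 0.0000, 3.8690, 1.4796], [0.0000, 0.0000, 0.0000, 1.6826]]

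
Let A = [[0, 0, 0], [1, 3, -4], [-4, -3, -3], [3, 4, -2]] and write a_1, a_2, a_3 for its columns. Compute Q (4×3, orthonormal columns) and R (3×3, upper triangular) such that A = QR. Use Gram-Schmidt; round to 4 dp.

a_1 = (0, 1, -4, 3); ‖a_1‖ = 5.0990, so e_1 = (0.0000, 0.1961, -0.7845, 0.5883).
e_1·a_2 = 0.0000·0 + 0.1961·3 + (-0.7845)·(-3) + 0.5883·4 = 5.2951.
u_2 = a_2 − 5.2951·e_1 = (0.0000, 1.9615, 1.1538, 0.8846).
‖u_2‖ = 2.4416, so e_2 = (0.0000, 0.8034, 0.4726, 0.3623).
e_1·a_3 = 0.0000·0 + 0.1961·(-4) + (-0.7845)·(-3) + 0.5883·(-2) = 0.3922; e_2·a_3 = 0.0000·0 + 0.8034·(-4) + 0.4726·(-3) + 0.3623·(-2) = -5.3558.
u_3 = a_3 − 0.3922·e_1 + 5.3558·e_2 = (0.0000, 0.2258, -0.1613, -0.2903).
‖u_3‖ = 0.4016, so e_3 = (0.0000, 0.5623, -0.4016, -0.7229).

Q = [[0.0000, 0.0000, 0.0000], [0.1961, 0.8034, 0.5623], [-0.7845, 0.4726, -0.4016], [0.5883, 0.3623, -0.7229]], R = [[5.0990, 5.2951, 0.3922], [0.0000, 2.4416, -5.3558], [0.0000, 0.0000, 0.4016]]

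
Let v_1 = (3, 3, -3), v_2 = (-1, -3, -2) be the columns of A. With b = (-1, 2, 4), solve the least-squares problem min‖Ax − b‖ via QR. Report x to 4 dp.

x = (-0.5965, -1.1842)

v_1 = (3, 3, -3); ‖v_1‖ = 5.1962, so e_1 = (0.5774, 0.5774, -0.5774).
e_1·v_2 = 0.5774·(-1) + 0.5774·(-3) + (-0.5774)·(-2) = -1.1547.
u_2 = v_2 + 1.1547·e_1 = (-0.3333, -2.3333, -2.6667).
‖u_2‖ = 3.5590, so e_2 = (-0.0937, -0.6556, -0.7493).
Qᵀb = (-1.7321, -4.2146).
Back-substitute: x_2 = -4.2146/3.5590 = -1.1842.
x_1 = (-1.7321 + 1.1547·(-1.1842))/5.1962 = -0.5965.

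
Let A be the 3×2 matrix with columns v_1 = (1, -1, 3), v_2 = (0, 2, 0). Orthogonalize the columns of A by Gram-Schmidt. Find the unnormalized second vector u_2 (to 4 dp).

u_2 = (0.1818, 1.8182, 0.5455)

v_1 = (1, -1, 3); ‖v_1‖ = 3.3166, so e_1 = (0.3015, -0.3015, 0.9045).
e_1·v_2 = 0.3015·0 + (-0.3015)·2 + 0.9045·0 = -0.6030.
u_2 = v_2 + 0.6030·e_1 = (0.1818, 1.8182, 0.5455).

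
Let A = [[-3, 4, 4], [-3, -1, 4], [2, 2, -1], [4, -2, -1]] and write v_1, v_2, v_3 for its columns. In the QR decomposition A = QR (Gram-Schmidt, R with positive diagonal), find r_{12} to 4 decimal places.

v_1 = (-3, -3, 2, 4); ‖v_1‖ = 6.1644, so q_1 = (-0.4867, -0.4867, 0.3244, 0.6489).
r_{12} = q_1·v_2 = -2.1089.

r_{12} = -2.1089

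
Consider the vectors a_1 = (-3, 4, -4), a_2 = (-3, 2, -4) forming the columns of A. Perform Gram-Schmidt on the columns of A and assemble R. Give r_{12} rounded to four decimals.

a_1 = (-3, 4, -4); ‖a_1‖ = 6.4031, so e_1 = (-0.4685, 0.6247, -0.6247).
r_{12} = e_1·a_2 = 5.1537.

r_{12} = 5.1537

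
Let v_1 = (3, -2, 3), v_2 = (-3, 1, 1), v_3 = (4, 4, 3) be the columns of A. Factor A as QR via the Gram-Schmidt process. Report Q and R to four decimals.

Q = [[0.6396, -0.6712, 0.3748], [-0.4264, 0.0959, 0.8994], [0.6396, 0.7351, 0.2249]], R = [[4.6904, -1.7056, 2.7716], [0.0000, 2.8445, -0.0959], [0.0000, 0.0000, 5.7714]]

v_1 = (3, -2, 3); ‖v_1‖ = 4.6904, so e_1 = (0.6396, -0.4264, 0.6396).
e_1·v_2 = 0.6396·(-3) + (-0.4264)·1 + 0.6396·1 = -1.7056.
u_2 = v_2 + 1.7056·e_1 = (-1.9091, 0.2727, 2.0909).
‖u_2‖ = 2.8445, so e_2 = (-0.6712, 0.0959, 0.7351).
e_1·v_3 = 0.6396·4 + (-0.4264)·4 + 0.6396·3 = 2.7716; e_2·v_3 = (-0.6712)·4 + 0.0959·4 + 0.7351·3 = -0.0959.
u_3 = v_3 − 2.7716·e_1 + 0.0959·e_2 = (2.1629, 5.1910, 1.2978).
‖u_3‖ = 5.7714, so e_3 = (0.3748, 0.8994, 0.2249).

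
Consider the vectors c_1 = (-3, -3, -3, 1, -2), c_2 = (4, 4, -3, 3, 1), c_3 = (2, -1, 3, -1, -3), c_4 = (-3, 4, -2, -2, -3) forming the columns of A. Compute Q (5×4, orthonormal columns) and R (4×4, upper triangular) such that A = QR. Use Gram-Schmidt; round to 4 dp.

Q = [[-0.5303, 0.4012, 0.5143, -0.3678], [-0.5303, 0.4012, -0.1915, 0.6835], [-0.5303, -0.6438, 0.2335, -0.1319], [0.1768, 0.5131, 0.0696, -0.3952], [-0.3536, 0.0187, -0.7996, -0.4733]], R = [[5.6569, -2.4749, -1.2374, 1.2374], [0.0000, 6.6989, -2.0992, 0.6064], [0.0000, 0.0000, 4.2499, -0.5166], [0.0000, 0.0000, 0.0000, 6.3114]]

q_1 = c_1/‖c_1‖ = (-3, -3, -3, 1, -2)/5.6569 = (-0.5303, -0.5303, -0.5303, 0.1768, -0.3536).
r_{12} = q_1·c_2 = -2.4749.
u_2 = c_2 + 2.4749·q_1 = (2.6875, 2.6875, -4.3125, 3.4375, 0.1250).
‖u_2‖ = 6.6989, so q_2 = (0.4012, 0.4012, -0.6438, 0.5131, 0.0187).
r_{13} = q_1·c_3 = -1.2374; r_{23} = q_2·c_3 = -2.0992.
u_3 = c_3 + 1.2374·q_1 + 2.0992·q_2 = (2.1859, -0.8141, 0.9923, 0.2960, -3.3983).
‖u_3‖ = 4.2499, so q_3 = (0.5143, -0.1915, 0.2335, 0.0696, -0.7996).
r_{14} = q_1·c_4 = 1.2374; r_{24} = q_2·c_4 = 0.6064; r_{34} = q_3·c_4 = -0.5166.
u_4 = c_4 − 1.2374·q_1 − 0.6064·q_2 + 0.5166·q_3 = (-2.3213, 4.3140, -0.8327, -2.4940, -2.9869).
‖u_4‖ = 6.3114, so q_4 = (-0.3678, 0.6835, -0.1319, -0.3952, -0.4733).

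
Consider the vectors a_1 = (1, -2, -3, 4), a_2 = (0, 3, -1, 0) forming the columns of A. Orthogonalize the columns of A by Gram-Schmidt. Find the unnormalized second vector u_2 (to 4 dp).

u_2 = (0.1000, 2.8000, -1.3000, 0.4000)

q_1 = a_1/‖a_1‖ = (1, -2, -3, 4)/5.4772 = (0.1826, -0.3651, -0.5477, 0.7303).
r_{12} = q_1·a_2 = -0.5477.
u_2 = a_2 + 0.5477·q_1 = (0.1000, 2.8000, -1.3000, 0.4000).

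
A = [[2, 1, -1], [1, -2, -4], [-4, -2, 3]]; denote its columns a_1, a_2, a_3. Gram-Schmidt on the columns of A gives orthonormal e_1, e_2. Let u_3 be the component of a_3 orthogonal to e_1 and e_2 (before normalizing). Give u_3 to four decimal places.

a_1 = (2, 1, -4); ‖a_1‖ = 4.5826, so e_1 = (0.4364, 0.2182, -0.8729).
e_1·a_2 = 0.4364·1 + 0.2182·(-2) + (-0.8729)·(-2) = 1.7457.
u_2 = a_2 − 1.7457·e_1 = (0.2381, -2.3810, -0.4762).
‖u_2‖ = 2.4398, so e_2 = (0.0976, -0.9759, -0.1952).
e_1·a_3 = 0.4364·(-1) + 0.2182·(-4) + (-0.8729)·3 = -3.9279; e_2·a_3 = 0.0976·(-1) + (-0.9759)·(-4) + (-0.1952)·3 = 3.2205.
u_3 = a_3 + 3.9279·e_1 − 3.2205·e_2 = (0.4000, 0.0000, 0.2000).

u_3 = (0.4000, 0.0000, 0.2000)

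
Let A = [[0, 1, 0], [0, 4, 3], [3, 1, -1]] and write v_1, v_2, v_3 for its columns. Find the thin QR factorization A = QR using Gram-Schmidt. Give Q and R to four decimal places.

Q = [[0.0000, 0.2425, -0.9701], [0.0000, 0.9701, 0.2425], [1.0000, 0.0000, 0.0000]], R = [[3.0000, 1.0000, -1.0000], [0.0000, 4.1231, 2.9104], [0.0000, 0.0000, 0.7276]]

v_1 = (0, 0, 3); ‖v_1‖ = 3.0000, so q_1 = (0.0000, 0.0000, 1.0000).
q_1·v_2 = 0.0000·1 + 0.0000·4 + 1.0000·1 = 1.0000.
u_2 = v_2 − 1.0000·q_1 = (1.0000, 4.0000, 0.0000).
‖u_2‖ = 4.1231, so q_2 = (0.2425, 0.9701, 0.0000).
q_1·v_3 = 0.0000·0 + 0.0000·3 + 1.0000·(-1) = -1.0000; q_2·v_3 = 0.2425·0 + 0.9701·3 + 0.0000·(-1) = 2.9104.
u_3 = v_3 + 1.0000·q_1 − 2.9104·q_2 = (-0.7059, 0.1765, 0.0000).
‖u_3‖ = 0.7276, so q_3 = (-0.9701, 0.2425, 0.0000).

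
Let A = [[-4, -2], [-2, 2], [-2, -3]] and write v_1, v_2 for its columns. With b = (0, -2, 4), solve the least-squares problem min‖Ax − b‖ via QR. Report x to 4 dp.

e_1 = v_1/‖v_1‖ = (-4, -2, -2)/4.8990 = (-0.8165, -0.4082, -0.4082).
r_{12} = e_1·v_2 = 2.0412.
u_2 = v_2 − 2.0412·e_1 = (-0.3333, 2.8333, -2.1667).
‖u_2‖ = 3.5824, so e_2 = (-0.0930, 0.7909, -0.6048).
Qᵀb = (-0.8165, -4.0011).
Back-substitute: x_2 = -4.0011/3.5824 = -1.1169.
x_1 = (-0.8165 − 2.0412·(-1.1169))/4.8990 = 0.2987.

x = (0.2987, -1.1169)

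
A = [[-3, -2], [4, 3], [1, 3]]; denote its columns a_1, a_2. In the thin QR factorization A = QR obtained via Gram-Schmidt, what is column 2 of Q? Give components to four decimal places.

a_1 = (-3, 4, 1); ‖a_1‖ = 5.0990, so e_1 = (-0.5883, 0.7845, 0.1961).
e_1·a_2 = (-0.5883)·(-2) + 0.7845·3 + 0.1961·3 = 4.1184.
u_2 = a_2 − 4.1184·e_1 = (0.4231, -0.2308, 2.1923).
‖u_2‖ = 2.2447, so e_2 = (0.1885, -0.1028, 0.9767).

e_2 = (0.1885, -0.1028, 0.9767)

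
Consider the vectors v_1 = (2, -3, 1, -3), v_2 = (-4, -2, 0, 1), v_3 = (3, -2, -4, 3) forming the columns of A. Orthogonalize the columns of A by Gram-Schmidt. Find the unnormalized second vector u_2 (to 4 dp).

u_2 = (-3.5652, -2.6522, 0.2174, 0.3478)

e_1 = v_1/‖v_1‖ = (2, -3, 1, -3)/4.7958 = (0.4170, -0.6255, 0.2085, -0.6255).
r_{12} = e_1·v_2 = -1.0426.
u_2 = v_2 + 1.0426·e_1 = (-3.5652, -2.6522, 0.2174, 0.3478).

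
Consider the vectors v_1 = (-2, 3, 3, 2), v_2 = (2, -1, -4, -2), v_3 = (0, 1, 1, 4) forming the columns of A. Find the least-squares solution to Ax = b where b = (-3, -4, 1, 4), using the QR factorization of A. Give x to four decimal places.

x = (-1.9952, -1.9427, 0.8710)

v_1 = (-2, 3, 3, 2); ‖v_1‖ = 5.0990, so q_1 = (-0.3922, 0.5883, 0.5883, 0.3922).
q_1·v_2 = (-0.3922)·2 + 0.5883·(-1) + 0.5883·(-4) + 0.3922·(-2) = -4.5107.
u_2 = v_2 + 4.5107·q_1 = (0.2308, 1.6538, -1.3462, -0.2308).
‖u_2‖ = 2.1573, so q_2 = (0.1070, 0.7666, -0.6240, -0.1070).
q_1·v_3 = (-0.3922)·0 + 0.5883·1 + 0.5883·1 + 0.3922·4 = 2.7456; q_2·v_3 = 0.1070·0 + 0.7666·1 + (-0.6240)·1 + (-0.1070)·4 = -0.2853.
u_3 = v_3 − 2.7456·q_1 + 0.2853·q_2 = (1.1074, -0.3967, -0.7934, 2.8926).
‖u_3‖ = 3.2218, so q_3 = (0.3437, -0.1231, -0.2463, 0.8978).
Qᵀb = (0.9806, -4.4394, 2.8063).
Back-substitute: x_3 = 2.8063/3.2218 = 0.8710.
x_2 = (-4.4394 + 0.2853·0.8710)/2.1573 = -1.9427.
x_1 = (0.9806 + 4.5107·(-1.9427) − 2.7456·0.8710)/5.0990 = -1.9952.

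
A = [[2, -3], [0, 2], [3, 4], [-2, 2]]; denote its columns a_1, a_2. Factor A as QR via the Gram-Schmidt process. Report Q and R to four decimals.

e_1 = a_1/‖a_1‖ = (2, 0, 3, -2)/4.1231 = (0.4851, 0.0000, 0.7276, -0.4851).
r_{12} = e_1·a_2 = 0.4851.
u_2 = a_2 − 0.4851·e_1 = (-3.2353, 2.0000, 3.6471, 2.2353).
‖u_2‖ = 5.7240, so e_2 = (-0.5652, 0.3494, 0.6371, 0.3905).

Q = [[0.4851, -0.5652], [0.0000, 0.3494], [0.7276, 0.6371], [-0.4851, 0.3905]], R = [[4.1231, 0.4851], [0.0000, 5.7240]]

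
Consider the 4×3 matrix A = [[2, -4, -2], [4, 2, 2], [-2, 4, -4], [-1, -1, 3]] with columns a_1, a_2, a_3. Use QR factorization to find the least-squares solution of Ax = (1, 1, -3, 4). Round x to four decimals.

a_1 = (2, 4, -2, -1); ‖a_1‖ = 5.0000, so q_1 = (0.4000, 0.8000, -0.4000, -0.2000).
q_1·a_2 = 0.4000·(-4) + 0.8000·2 + (-0.4000)·4 + (-0.2000)·(-1) = -1.4000.
u_2 = a_2 + 1.4000·q_1 = (-3.4400, 3.1200, 3.4400, -1.2800).
‖u_2‖ = 5.9195, so q_2 = (-0.5811, 0.5271, 0.5811, -0.2162).
q_1·a_3 = 0.4000·(-2) + 0.8000·2 + (-0.4000)·(-4) + (-0.2000)·3 = 1.8000; q_2·a_3 = (-0.5811)·(-2) + 0.5271·2 + 0.5811·(-4) + (-0.2162)·3 = -0.7568.
u_3 = a_3 − 1.8000·q_1 + 0.7568·q_2 = (-3.1598, 0.9589, -2.8402, 3.1963).
‖u_3‖ = 5.4025, so q_3 = (-0.5849, 0.1775, -0.5257, 0.5916).
Qᵀb = (1.6000, -2.6624, 3.5363).
Back-substitute: x_3 = 3.5363/5.4025 = 0.6546.
x_2 = (-2.6624 + 0.7568·0.6546)/5.9195 = -0.3661.
x_1 = (1.6000 + 1.4000·(-0.3661) − 1.8000·0.6546)/5.0000 = -0.0181.

x = (-0.0181, -0.3661, 0.6546)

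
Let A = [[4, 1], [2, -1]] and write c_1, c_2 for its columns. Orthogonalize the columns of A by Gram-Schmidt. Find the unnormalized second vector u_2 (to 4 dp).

u_2 = (0.6000, -1.2000)

c_1 = (4, 2); ‖c_1‖ = 4.4721, so e_1 = (0.8944, 0.4472).
e_1·c_2 = 0.8944·1 + 0.4472·(-1) = 0.4472.
u_2 = c_2 − 0.4472·e_1 = (0.6000, -1.2000).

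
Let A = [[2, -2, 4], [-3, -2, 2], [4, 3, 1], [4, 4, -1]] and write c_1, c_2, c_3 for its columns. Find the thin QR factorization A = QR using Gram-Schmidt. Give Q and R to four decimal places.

c_1 = (2, -3, 4, 4); ‖c_1‖ = 6.7082, so e_1 = (0.2981, -0.4472, 0.5963, 0.5963).
e_1·c_2 = 0.2981·(-2) + (-0.4472)·(-2) + 0.5963·3 + 0.5963·4 = 4.4721.
u_2 = c_2 − 4.4721·e_1 = (-3.3333, 0.0000, 0.3333, 1.3333).
‖u_2‖ = 3.6056, so e_2 = (-0.9245, 0.0000, 0.0925, 0.3698).
e_1·c_3 = 0.2981·4 + (-0.4472)·2 + 0.5963·1 + 0.5963·(-1) = 0.2981; e_2·c_3 = (-0.9245)·4 + 0.0000·2 + 0.0925·1 + 0.3698·(-1) = -3.9754.
u_3 = c_3 − 0.2981·e_1 + 3.9754·e_2 = (0.2359, 2.1333, 1.1897, 0.2923).
‖u_3‖ = 2.4714, so e_3 = (0.0955, 0.8632, 0.4814, 0.1183).

Q = [[0.2981, -0.9245, 0.0955], [-0.4472, 0.0000, 0.8632], [0.5963, 0.0925, 0.4814], [0.5963, 0.3698, 0.1183]], R = [[6.7082, 4.4721, 0.2981], [0.0000, 3.6056, -3.9754], [0.0000, 0.0000, 2.4714]]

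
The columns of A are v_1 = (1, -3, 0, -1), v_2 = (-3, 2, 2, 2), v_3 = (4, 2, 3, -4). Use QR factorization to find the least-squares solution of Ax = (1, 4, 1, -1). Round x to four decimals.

x = (-1.1372, -0.1481, 0.4398)

e_1 = v_1/‖v_1‖ = (1, -3, 0, -1)/3.3166 = (0.3015, -0.9045, 0.0000, -0.3015).
r_{12} = e_1·v_2 = -3.3166.
u_2 = v_2 + 3.3166·e_1 = (-2.0000, -1.0000, 2.0000, 1.0000).
‖u_2‖ = 3.1623, so e_2 = (-0.6325, -0.3162, 0.6325, 0.3162).
r_{13} = e_1·v_3 = 0.6030; r_{23} = e_2·v_3 = -2.5298.
u_3 = v_3 − 0.6030·e_1 + 2.5298·e_2 = (2.2182, 1.7455, 4.6000, -3.0182).
‖u_3‖ = 6.1836, so e_3 = (0.3587, 0.2823, 0.7439, -0.4881).
Qᵀb = (-3.0151, -1.5811, 2.7198).
Back-substitute: x_3 = 2.7198/6.1836 = 0.4398.
x_2 = (-1.5811 + 2.5298·0.4398)/3.1623 = -0.1481.
x_1 = (-3.0151 + 3.3166·(-0.1481) − 0.6030·0.4398)/3.3166 = -1.1372.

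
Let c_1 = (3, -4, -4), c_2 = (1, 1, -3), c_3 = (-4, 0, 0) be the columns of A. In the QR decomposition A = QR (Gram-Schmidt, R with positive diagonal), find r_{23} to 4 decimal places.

r_{23} = -0.2751

c_1 = (3, -4, -4); ‖c_1‖ = 6.4031, so e_1 = (0.4685, -0.6247, -0.6247).
e_1·c_2 = 0.4685·1 + (-0.6247)·1 + (-0.6247)·(-3) = 1.7179.
u_2 = c_2 − 1.7179·e_1 = (0.1951, 2.0732, -1.9268).
‖u_2‖ = 2.8370, so e_2 = (0.0688, 0.7308, -0.6792).
r_{23} = e_2·c_3 = -0.2751.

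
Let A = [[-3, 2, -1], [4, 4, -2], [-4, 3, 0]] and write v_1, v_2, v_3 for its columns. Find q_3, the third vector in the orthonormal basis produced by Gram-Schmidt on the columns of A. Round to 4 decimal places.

q_3 = (-0.8134, -0.0290, 0.5810)

q_1 = v_1/‖v_1‖ = (-3, 4, -4)/6.4031 = (-0.4685, 0.6247, -0.6247).
r_{12} = q_1·v_2 = -0.3123.
u_2 = v_2 + 0.3123·q_1 = (1.8537, 4.1951, 2.8049).
‖u_2‖ = 5.3761, so q_2 = (0.3448, 0.7803, 0.5217).
r_{13} = q_1·v_3 = -0.7809; r_{23} = q_2·v_3 = -1.9055.
u_3 = v_3 + 0.7809·q_1 + 1.9055·q_2 = (-0.7089, -0.0253, 0.5063).
‖u_3‖ = 0.8715, so q_3 = (-0.8134, -0.0290, 0.5810).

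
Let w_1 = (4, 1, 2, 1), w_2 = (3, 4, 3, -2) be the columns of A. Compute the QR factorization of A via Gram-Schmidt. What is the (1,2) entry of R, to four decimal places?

w_1 = (4, 1, 2, 1); ‖w_1‖ = 4.6904, so q_1 = (0.8528, 0.2132, 0.4264, 0.2132).
r_{12} = q_1·w_2 = 4.2640.

r_{12} = 4.2640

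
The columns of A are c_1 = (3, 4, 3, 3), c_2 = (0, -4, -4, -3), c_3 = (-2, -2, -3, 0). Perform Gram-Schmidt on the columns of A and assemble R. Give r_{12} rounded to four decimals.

e_1 = c_1/‖c_1‖ = (3, 4, 3, 3)/6.5574 = (0.4575, 0.6100, 0.4575, 0.4575).
r_{12} = e_1·c_2 = -5.6424.

r_{12} = -5.6424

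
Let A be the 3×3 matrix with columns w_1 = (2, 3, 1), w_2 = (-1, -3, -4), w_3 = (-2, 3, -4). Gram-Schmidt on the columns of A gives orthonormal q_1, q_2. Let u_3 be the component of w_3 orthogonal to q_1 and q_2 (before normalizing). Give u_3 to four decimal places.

q_1 = w_1/‖w_1‖ = (2, 3, 1)/3.7417 = (0.5345, 0.8018, 0.2673).
r_{12} = q_1·w_2 = -4.0089.
u_2 = w_2 + 4.0089·q_1 = (1.1429, 0.2143, -2.9286).
‖u_2‖ = 3.1510, so q_2 = (0.3627, 0.0680, -0.9294).
r_{13} = q_1·w_3 = 0.2673; r_{23} = q_2·w_3 = 3.1963.
u_3 = w_3 − 0.2673·q_1 − 3.1963·q_2 = (-3.3022, 2.5683, -1.1007).

u_3 = (-3.3022, 2.5683, -1.1007)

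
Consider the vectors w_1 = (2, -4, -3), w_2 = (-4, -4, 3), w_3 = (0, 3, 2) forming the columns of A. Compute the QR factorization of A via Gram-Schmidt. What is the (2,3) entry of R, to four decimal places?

q_1 = w_1/‖w_1‖ = (2, -4, -3)/5.3852 = (0.3714, -0.7428, -0.5571).
r_{12} = q_1·w_2 = -0.1857.
u_2 = w_2 + 0.1857·q_1 = (-3.9310, -4.1379, 2.8966).
‖u_2‖ = 6.4004, so q_2 = (-0.6142, -0.6465, 0.4526).
r_{23} = q_2·w_3 = -1.0344.

r_{23} = -1.0344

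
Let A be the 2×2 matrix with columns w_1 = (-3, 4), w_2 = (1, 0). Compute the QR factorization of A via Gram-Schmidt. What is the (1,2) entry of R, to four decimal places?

r_{12} = -0.6000

w_1 = (-3, 4); ‖w_1‖ = 5.0000, so e_1 = (-0.6000, 0.8000).
r_{12} = e_1·w_2 = -0.6000.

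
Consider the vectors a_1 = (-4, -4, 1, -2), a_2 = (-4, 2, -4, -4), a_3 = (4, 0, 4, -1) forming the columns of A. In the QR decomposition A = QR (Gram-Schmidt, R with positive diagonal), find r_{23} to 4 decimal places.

r_{23} = -3.5693

e_1 = a_1/‖a_1‖ = (-4, -4, 1, -2)/6.0828 = (-0.6576, -0.6576, 0.1644, -0.3288).
r_{12} = e_1·a_2 = 1.9728.
u_2 = a_2 − 1.9728·e_1 = (-2.7027, 3.2973, -4.3243, -3.3514).
‖u_2‖ = 6.9360, so e_2 = (-0.3897, 0.4754, -0.6235, -0.4832).
r_{23} = e_2·a_3 = -3.5693.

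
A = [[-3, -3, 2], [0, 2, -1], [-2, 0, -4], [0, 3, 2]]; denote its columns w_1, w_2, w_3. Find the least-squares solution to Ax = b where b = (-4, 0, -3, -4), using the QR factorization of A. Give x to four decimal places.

x = (2.0509, -0.8748, -0.3941)

e_1 = w_1/‖w_1‖ = (-3, 0, -2, 0)/3.6056 = (-0.8321, 0.0000, -0.5547, 0.0000).
r_{12} = e_1·w_2 = 2.4962.
u_2 = w_2 − 2.4962·e_1 = (-0.9231, 2.0000, 1.3846, 3.0000).
‖u_2‖ = 3.9710, so e_2 = (-0.2325, 0.5036, 0.3487, 0.7555).
r_{13} = e_1·w_3 = 0.5547; r_{23} = e_2·w_3 = -0.8523.
u_3 = w_3 − 0.5547·e_1 + 0.8523·e_2 = (2.2634, -0.5707, -3.3951, 2.6439).
‖u_3‖ = 4.8955, so e_3 = (0.4623, -0.1166, -0.6935, 0.5401).
Qᵀb = (4.9923, -3.1381, -1.9291).
Back-substitute: x_3 = -1.9291/4.8955 = -0.3941.
x_2 = (-3.1381 + 0.8523·(-0.3941))/3.9710 = -0.8748.
x_1 = (4.9923 − 2.4962·(-0.8748) − 0.5547·(-0.3941))/3.6056 = 2.0509.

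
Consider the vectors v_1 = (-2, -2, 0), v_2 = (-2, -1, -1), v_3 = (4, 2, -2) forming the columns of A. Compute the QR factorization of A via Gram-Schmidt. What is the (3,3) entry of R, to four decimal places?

r_{33} = 2.3094

v_1 = (-2, -2, 0); ‖v_1‖ = 2.8284, so e_1 = (-0.7071, -0.7071, 0.0000).
e_1·v_2 = (-0.7071)·(-2) + (-0.7071)·(-1) + 0.0000·(-1) = 2.1213.
u_2 = v_2 − 2.1213·e_1 = (-0.5000, 0.5000, -1.0000).
‖u_2‖ = 1.2247, so e_2 = (-0.4082, 0.4082, -0.8165).
e_1·v_3 = (-0.7071)·4 + (-0.7071)·2 + 0.0000·(-2) = -4.2426; e_2·v_3 = (-0.4082)·4 + 0.4082·2 + (-0.8165)·(-2) = 0.8165.
u_3 = v_3 + 4.2426·e_1 − 0.8165·e_2 = (1.3333, -1.3333, -1.3333).
r_{33} = ‖u_3‖ = 2.3094.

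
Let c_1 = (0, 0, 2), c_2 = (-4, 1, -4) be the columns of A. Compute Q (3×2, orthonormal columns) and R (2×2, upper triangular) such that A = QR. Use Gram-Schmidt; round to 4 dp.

c_1 = (0, 0, 2); ‖c_1‖ = 2.0000, so q_1 = (0.0000, 0.0000, 1.0000).
q_1·c_2 = 0.0000·(-4) + 0.0000·1 + 1.0000·(-4) = -4.0000.
u_2 = c_2 + 4.0000·q_1 = (-4.0000, 1.0000, 0.0000).
‖u_2‖ = 4.1231, so q_2 = (-0.9701, 0.2425, 0.0000).

Q = [[0.0000, -0.9701], [0.0000, 0.2425], [1.0000, 0.0000]], R = [[2.0000, -4.0000], [0.0000, 4.1231]]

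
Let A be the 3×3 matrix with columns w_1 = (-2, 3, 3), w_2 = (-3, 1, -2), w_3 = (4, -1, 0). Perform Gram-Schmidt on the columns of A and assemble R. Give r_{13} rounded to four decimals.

r_{13} = -2.3452

w_1 = (-2, 3, 3); ‖w_1‖ = 4.6904, so e_1 = (-0.4264, 0.6396, 0.6396).
r_{13} = e_1·w_3 = -2.3452.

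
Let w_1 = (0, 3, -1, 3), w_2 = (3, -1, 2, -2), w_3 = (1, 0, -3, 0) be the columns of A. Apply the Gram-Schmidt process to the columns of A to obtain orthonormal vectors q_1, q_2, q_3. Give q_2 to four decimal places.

w_1 = (0, 3, -1, 3); ‖w_1‖ = 4.3589, so q_1 = (0.0000, 0.6882, -0.2294, 0.6882).
q_1·w_2 = 0.0000·3 + 0.6882·(-1) + (-0.2294)·2 + 0.6882·(-2) = -2.5236.
u_2 = w_2 + 2.5236·q_1 = (3.0000, 0.7368, 1.4211, -0.2632).
‖u_2‖ = 3.4105, so q_2 = (0.8796, 0.2161, 0.4167, -0.0772).

q_2 = (0.8796, 0.2161, 0.4167, -0.0772)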